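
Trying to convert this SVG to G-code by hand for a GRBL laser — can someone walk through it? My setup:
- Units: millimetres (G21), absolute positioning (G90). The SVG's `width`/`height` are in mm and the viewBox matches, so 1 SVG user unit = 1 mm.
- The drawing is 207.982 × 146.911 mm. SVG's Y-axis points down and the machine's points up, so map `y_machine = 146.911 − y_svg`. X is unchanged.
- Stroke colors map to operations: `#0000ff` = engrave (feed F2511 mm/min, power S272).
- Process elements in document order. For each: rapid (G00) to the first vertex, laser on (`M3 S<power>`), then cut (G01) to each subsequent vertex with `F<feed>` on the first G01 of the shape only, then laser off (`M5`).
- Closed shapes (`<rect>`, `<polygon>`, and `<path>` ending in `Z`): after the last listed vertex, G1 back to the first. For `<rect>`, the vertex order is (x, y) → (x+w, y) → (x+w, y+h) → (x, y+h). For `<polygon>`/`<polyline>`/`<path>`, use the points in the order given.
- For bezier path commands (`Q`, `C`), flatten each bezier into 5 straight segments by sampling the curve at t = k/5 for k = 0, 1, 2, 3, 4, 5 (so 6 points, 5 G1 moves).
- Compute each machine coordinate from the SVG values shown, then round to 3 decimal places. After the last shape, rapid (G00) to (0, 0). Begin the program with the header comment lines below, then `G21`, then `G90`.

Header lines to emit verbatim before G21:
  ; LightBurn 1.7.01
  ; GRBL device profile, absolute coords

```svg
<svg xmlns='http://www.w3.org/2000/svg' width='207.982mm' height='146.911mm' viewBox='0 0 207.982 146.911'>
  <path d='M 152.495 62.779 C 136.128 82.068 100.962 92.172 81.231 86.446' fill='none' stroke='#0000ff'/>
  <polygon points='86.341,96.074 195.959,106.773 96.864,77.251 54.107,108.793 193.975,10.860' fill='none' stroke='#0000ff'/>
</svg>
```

; LightBurn 1.7.01
; GRBL device profile, absolute coords
G21
G90
G00 X152.495 Y84.132
M3 S272
G01 X140.693 Y73.714 F2511
G01 X126.022 Y65.819
G01 X110.126 Y60.767
G01 X94.648 Y58.876
G01 X81.231 Y60.465
M5
G00 X86.341 Y50.837
M3 S272
G01 X195.959 Y40.138 F2511
G01 X96.864 Y69.660
G01 X54.107 Y38.118
G01 X193.975 Y136.051
G01 X86.341 Y50.837
M5
G00 X0.000 Y0.000

1 u = 1 mm; y_m = 146.911 − y.

[1] `<path>` cubic bezier, #0000ff→engrave S272 F2511: (152.495,84.132) → (140.693,73.714) → (126.022,65.819) → (110.126,60.767) → (94.648,58.876) → (81.231,60.465)

[2] `<polygon>` closed polygon, #0000ff→engrave S272 F2511: (86.341,50.837) → (195.959,40.138) → (96.864,69.660) → (54.107,38.118) → (193.975,136.051) → (86.341,50.837) (closed)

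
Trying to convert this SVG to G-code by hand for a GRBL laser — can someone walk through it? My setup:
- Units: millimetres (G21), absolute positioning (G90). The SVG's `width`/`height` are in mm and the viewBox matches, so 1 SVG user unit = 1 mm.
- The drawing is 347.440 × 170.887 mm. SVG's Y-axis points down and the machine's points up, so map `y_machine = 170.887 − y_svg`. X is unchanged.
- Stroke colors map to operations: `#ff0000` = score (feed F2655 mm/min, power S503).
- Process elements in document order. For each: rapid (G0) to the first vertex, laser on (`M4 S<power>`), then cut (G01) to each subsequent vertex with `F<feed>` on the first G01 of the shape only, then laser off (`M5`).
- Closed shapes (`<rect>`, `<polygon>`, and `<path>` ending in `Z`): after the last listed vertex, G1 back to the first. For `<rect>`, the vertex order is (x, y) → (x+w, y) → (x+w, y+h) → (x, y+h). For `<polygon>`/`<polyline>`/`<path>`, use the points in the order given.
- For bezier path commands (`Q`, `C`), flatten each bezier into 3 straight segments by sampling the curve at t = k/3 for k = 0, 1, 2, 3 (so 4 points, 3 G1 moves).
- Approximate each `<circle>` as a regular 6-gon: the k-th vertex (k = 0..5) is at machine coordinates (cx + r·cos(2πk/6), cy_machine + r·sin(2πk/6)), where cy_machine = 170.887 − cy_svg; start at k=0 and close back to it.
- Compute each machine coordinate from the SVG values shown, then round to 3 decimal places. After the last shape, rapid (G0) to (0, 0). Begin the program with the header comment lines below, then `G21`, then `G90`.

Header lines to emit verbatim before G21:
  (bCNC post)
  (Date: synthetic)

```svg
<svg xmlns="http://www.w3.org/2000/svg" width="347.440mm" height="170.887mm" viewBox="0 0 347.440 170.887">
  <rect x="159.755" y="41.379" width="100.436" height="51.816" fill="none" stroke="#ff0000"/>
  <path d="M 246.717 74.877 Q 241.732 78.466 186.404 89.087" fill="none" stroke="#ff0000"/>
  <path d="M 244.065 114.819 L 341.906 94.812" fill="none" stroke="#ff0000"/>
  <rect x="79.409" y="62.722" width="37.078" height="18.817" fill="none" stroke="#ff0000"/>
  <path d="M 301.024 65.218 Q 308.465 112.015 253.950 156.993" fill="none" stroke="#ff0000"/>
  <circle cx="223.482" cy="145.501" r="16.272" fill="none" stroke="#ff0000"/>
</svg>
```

1 u = 1 mm; y_m = 170.887 − y.

[1] `<rect>` rectangle, #ff0000→score S503 F2655: (159.755,129.508) → (260.191,129.508) → (260.191,77.692) → (159.755,77.692) → (159.755,129.508) (closed)

[2] `<path>` quadratic bezier, #ff0000→score S503 F2655: (246.717,96.010) → (237.800,92.836) → (217.696,88.099) → (186.404,81.800)

[3] `<path>` line segment, #ff0000→score S503 F2655: (244.065,56.068) → (341.906,76.075)

[4] `<rect>` rectangle, #ff0000→score S503 F2655: (79.409,108.165) → (116.487,108.165) → (116.487,89.348) → (79.409,89.348) → (79.409,108.165) (closed)

[5] `<path>` quadratic bezier, #ff0000→score S503 F2655: (301.024,105.669) → (299.101,74.673) → (283.409,44.081) → (253.950,13.894)

[6] `<circle>` circle, #ff0000→score S503 F2655: (239.754,25.386) → (231.618,39.478) → (215.346,39.478) → (207.210,25.386) → (215.346,11.294) → (231.618,11.294) → (239.754,25.386) (closed)

(bCNC post)
(Date: synthetic)
G21
G90
G0 X159.755 Y129.508
M4 S503
G01 X260.191 Y129.508 F2655
G01 X260.191 Y77.692
G01 X159.755 Y77.692
G01 X159.755 Y129.508
M5
G0 X246.717 Y96.010
M4 S503
G01 X237.800 Y92.836 F2655
G01 X217.696 Y88.099
G01 X186.404 Y81.800
M5
G0 X244.065 Y56.068
M4 S503
G01 X341.906 Y76.075 F2655
M5
G0 X79.409 Y108.165
M4 S503
G01 X116.487 Y108.165 F2655
G01 X116.487 Y89.348
G01 X79.409 Y89.348
G01 X79.409 Y108.165
M5
G0 X301.024 Y105.669
M4 S503
G01 X299.101 Y74.673 F2655
G01 X283.409 Y44.081
G01 X253.950 Y13.894
M5
G0 X239.754 Y25.386
M4 S503
G01 X231.618 Y39.478 F2655
G01 X215.346 Y39.478
G01 X207.210 Y25.386
G01 X215.346 Y11.294
G01 X231.618 Y11.294
G01 X239.754 Y25.386
M5
G0 X0.000 Y0.000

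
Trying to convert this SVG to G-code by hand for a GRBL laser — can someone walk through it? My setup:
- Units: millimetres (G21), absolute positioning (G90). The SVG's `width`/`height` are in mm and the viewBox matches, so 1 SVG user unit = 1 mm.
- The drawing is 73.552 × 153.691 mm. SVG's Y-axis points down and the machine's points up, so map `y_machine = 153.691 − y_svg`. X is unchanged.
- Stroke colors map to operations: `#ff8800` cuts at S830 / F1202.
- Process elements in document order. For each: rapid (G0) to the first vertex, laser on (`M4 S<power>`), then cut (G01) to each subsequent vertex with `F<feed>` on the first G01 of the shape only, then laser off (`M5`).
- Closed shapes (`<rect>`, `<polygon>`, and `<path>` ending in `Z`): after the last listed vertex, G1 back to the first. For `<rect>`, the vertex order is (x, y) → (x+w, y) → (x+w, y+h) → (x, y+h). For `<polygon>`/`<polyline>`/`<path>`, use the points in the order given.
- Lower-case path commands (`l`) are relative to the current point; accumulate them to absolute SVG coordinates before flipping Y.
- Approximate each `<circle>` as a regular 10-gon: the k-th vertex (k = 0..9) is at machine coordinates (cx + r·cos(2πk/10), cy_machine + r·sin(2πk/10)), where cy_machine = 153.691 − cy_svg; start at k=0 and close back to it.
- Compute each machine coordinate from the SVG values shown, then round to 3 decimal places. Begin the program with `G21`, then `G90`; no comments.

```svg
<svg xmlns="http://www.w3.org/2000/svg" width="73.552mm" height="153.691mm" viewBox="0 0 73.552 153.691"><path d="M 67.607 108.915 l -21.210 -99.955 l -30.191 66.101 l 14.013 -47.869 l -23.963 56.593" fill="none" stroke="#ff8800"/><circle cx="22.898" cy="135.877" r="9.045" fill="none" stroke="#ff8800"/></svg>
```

1 u = 1 mm; y_m = 153.691 − y.

[1] `<path>` open polyline, #ff8800→cut S830 F1202: (67.607,44.776) → (46.397,144.731) → (16.206,78.630) → (30.219,126.499) → (6.256,69.906)

[2] `<circle>` circle, #ff8800→cut S830 F1202: (31.943,17.814) → (30.216,23.131) → (25.693,26.416) → (20.103,26.416) → (15.580,23.131) → (13.853,17.814) → (15.580,12.497) → (20.103,9.212) → (25.693,9.212) → (30.216,12.497) → (31.943,17.814) (closed)

G21
G90
G0 X67.607 Y44.776
M4 S830
G01 X46.397 Y144.731 F1202
G01 X16.206 Y78.630
G01 X30.219 Y126.499
G01 X6.256 Y69.906
M5
G0 X31.943 Y17.814
M4 S830
G01 X30.216 Y23.131 F1202
G01 X25.693 Y26.416
G01 X20.103 Y26.416
G01 X15.580 Y23.131
G01 X13.853 Y17.814
G01 X15.580 Y12.497
G01 X20.103 Y9.212
G01 X25.693 Y9.212
G01 X30.216 Y12.497
G01 X31.943 Y17.814
M5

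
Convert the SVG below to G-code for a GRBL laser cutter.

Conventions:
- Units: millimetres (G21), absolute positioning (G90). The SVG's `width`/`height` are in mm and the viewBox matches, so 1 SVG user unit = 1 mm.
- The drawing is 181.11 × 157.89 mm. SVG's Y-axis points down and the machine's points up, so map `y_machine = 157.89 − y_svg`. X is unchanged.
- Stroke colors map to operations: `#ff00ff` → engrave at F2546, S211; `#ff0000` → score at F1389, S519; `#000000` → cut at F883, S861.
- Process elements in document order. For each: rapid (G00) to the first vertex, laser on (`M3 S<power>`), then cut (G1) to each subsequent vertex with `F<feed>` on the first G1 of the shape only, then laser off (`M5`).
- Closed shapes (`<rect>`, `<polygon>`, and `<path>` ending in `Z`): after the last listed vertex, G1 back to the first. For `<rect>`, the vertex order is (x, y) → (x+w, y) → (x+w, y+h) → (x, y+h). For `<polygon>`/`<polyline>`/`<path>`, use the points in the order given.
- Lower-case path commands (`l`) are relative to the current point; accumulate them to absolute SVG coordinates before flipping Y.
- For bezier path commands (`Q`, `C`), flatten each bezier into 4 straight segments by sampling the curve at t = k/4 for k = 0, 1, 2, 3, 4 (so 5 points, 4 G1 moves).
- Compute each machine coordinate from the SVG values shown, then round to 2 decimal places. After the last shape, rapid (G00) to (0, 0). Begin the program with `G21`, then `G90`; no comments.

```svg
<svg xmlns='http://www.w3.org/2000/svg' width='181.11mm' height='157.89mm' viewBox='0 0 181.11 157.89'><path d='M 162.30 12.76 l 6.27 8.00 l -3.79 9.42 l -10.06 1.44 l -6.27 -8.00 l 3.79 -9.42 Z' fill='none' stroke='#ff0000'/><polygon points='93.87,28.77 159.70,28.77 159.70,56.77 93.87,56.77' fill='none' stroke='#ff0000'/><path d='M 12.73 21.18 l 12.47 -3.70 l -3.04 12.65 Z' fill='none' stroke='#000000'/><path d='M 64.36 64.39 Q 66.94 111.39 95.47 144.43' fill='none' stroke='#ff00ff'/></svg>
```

G21
G90
G00 X162.30 Y145.13
M3 S519
G1 X168.57 Y137.13 F1389
G1 X164.78 Y127.71
G1 X154.72 Y126.27
G1 X148.45 Y134.27
G1 X152.24 Y143.69
G1 X162.30 Y145.13
M5
G00 X93.87 Y129.12
M3 S519
G1 X159.70 Y129.12 F1389
G1 X159.70 Y101.12
G1 X93.87 Y101.12
G1 X93.87 Y129.12
M5
G00 X12.73 Y136.71
M3 S861
G1 X25.20 Y140.41 F883
G1 X22.16 Y127.76
G1 X12.73 Y136.71
M5
G00 X64.36 Y93.50
M3 S211
G1 X67.27 Y70.87 F2546
G1 X73.43 Y49.99
G1 X82.83 Y30.85
G1 X95.47 Y13.46
M5
G00 X0.00 Y0.00

1 u = 1 mm; y_m = 157.89 − y.

[1] `<path>` regular polygon, #ff0000→score S519 F1389: (162.30,145.13) → (168.57,137.13) → (164.78,127.71) → (154.72,126.27) → (148.45,134.27) → (152.24,143.69) → (162.30,145.13) (closed)

[2] `<polygon>` rectangle, #ff0000→score S519 F1389: (93.87,129.12) → (159.70,129.12) → (159.70,101.12) → (93.87,101.12) → (93.87,129.12) (closed)

[3] `<path>` regular polygon, #000000→cut S861 F883: (12.73,136.71) → (25.20,140.41) → (22.16,127.76) → (12.73,136.71) (closed)

[4] `<path>` quadratic bezier, #ff00ff→engrave S211 F2546: (64.36,93.50) → (67.27,70.87) → (73.43,49.99) → (82.83,30.85) → (95.47,13.46)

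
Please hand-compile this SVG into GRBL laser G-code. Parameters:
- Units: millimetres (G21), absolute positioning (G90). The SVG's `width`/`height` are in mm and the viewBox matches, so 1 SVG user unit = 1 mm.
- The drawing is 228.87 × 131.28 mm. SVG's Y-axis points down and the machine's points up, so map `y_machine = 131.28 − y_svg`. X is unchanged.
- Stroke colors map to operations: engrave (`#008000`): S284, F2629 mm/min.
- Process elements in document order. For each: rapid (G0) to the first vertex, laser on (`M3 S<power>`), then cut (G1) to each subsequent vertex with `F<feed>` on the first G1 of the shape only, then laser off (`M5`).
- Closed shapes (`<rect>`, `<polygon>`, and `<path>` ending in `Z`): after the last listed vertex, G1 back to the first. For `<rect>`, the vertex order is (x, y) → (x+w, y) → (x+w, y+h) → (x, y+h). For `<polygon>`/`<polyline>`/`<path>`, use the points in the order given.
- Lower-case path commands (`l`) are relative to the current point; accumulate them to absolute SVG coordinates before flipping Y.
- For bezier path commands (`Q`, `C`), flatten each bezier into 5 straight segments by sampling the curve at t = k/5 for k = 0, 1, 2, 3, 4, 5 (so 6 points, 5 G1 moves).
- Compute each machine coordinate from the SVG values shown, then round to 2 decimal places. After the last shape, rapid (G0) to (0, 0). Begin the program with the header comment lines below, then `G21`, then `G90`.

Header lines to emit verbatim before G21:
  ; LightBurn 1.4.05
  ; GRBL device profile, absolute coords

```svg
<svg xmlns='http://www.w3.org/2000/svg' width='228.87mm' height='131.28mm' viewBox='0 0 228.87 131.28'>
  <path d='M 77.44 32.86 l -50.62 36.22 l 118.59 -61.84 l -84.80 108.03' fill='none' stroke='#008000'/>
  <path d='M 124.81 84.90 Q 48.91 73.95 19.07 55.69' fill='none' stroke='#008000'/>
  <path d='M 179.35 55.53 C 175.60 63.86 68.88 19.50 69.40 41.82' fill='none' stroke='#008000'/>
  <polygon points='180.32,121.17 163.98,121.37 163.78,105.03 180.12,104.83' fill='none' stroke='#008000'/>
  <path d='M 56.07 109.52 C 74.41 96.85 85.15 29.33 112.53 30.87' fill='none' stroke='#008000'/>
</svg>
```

; LightBurn 1.4.05
; GRBL device profile, absolute coords
G21
G90
G0 X77.44 Y98.42
M3 S284
G1 X26.82 Y62.20 F2629
G1 X145.41 Y124.04
G1 X60.61 Y16.01
M5
G0 X124.81 Y46.38
M3 S284
G1 X96.29 Y51.05 F2629
G1 X71.46 Y56.31
G1 X50.31 Y62.15
G1 X32.85 Y68.58
G1 X19.07 Y75.59
M5
G0 X179.35 Y75.75
M3 S284
G1 X166.43 Y76.12 F2629
G1 X138.88 Y83.41
G1 X106.80 Y91.88
G1 X80.28 Y95.81
G1 X69.40 Y89.46
M5
G0 X180.32 Y10.11
M3 S284
G1 X163.98 Y9.91 F2629
G1 X163.78 Y26.25
G1 X180.12 Y26.45
G1 X180.32 Y10.11
M5
G0 X56.07 Y21.76
M3 S284
G1 X66.36 Y34.95 F2629
G1 X75.98 Y55.36
G1 X86.11 Y77.04
G1 X97.90 Y94.04
G1 X112.53 Y100.41
M5
G0 X0.00 Y0.00

1 u = 1 mm; y_m = 131.28 − y.

[1] `<path>` open polyline, #008000→engrave S284 F2629: (77.44,98.42) → (26.82,62.20) → (145.41,124.04) → (60.61,16.01)

[2] `<path>` quadratic bezier, #008000→engrave S284 F2629: (124.81,46.38) → (96.29,51.05) → (71.46,56.31) → (50.31,62.15) → (32.85,68.58) → (19.07,75.59)

[3] `<path>` cubic bezier, #008000→engrave S284 F2629: (179.35,75.75) → (166.43,76.12) → (138.88,83.41) → (106.80,91.88) → (80.28,95.81) → (69.40,89.46)

[4] `<polygon>` regular polygon, #008000→engrave S284 F2629: (180.32,10.11) → (163.98,9.91) → (163.78,26.25) → (180.12,26.45) → (180.32,10.11) (closed)

[5] `<path>` cubic bezier, #008000→engrave S284 F2629: (56.07,21.76) → (66.36,34.95) → (75.98,55.36) → (86.11,77.04) → (97.90,94.04) → (112.53,100.41)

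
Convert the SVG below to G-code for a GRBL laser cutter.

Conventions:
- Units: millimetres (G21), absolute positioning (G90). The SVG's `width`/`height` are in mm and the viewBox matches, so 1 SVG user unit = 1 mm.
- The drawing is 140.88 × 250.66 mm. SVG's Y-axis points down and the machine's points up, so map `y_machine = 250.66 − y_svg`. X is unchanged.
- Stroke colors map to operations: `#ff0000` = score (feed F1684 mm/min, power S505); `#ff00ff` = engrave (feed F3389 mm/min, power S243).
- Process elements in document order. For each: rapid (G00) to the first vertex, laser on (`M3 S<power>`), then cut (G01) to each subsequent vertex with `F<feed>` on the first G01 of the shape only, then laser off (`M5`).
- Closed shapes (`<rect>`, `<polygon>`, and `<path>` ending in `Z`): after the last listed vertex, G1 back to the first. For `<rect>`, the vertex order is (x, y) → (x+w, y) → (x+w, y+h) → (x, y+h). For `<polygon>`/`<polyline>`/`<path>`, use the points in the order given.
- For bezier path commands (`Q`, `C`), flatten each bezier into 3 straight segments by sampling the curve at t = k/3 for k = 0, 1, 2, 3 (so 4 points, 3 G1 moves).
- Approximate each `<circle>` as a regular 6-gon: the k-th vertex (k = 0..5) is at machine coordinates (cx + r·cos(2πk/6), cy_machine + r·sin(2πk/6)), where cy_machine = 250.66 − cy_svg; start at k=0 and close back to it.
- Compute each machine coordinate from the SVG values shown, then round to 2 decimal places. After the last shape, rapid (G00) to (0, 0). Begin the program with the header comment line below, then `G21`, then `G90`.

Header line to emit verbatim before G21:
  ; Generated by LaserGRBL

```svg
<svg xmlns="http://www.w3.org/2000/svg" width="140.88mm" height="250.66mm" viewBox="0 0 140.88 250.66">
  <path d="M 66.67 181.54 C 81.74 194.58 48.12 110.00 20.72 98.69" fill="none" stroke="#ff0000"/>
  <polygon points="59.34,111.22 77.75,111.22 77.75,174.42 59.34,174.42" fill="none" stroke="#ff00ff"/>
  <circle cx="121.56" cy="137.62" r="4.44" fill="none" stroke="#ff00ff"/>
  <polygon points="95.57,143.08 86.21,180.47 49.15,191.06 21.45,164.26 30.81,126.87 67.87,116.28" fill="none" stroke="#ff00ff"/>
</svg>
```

1 u = 1 mm; y_m = 250.66 − y.

[1] `<path>` cubic bezier, #ff0000→score S505 F1684: (66.67,69.12) → (67.54,82.29) → (48.16,122.57) → (20.72,151.97)

[2] `<polygon>` rectangle, #ff00ff→engrave S243 F3389: (59.34,139.44) → (77.75,139.44) → (77.75,76.24) → (59.34,76.24) → (59.34,139.44) (closed)

[3] `<circle>` circle, #ff00ff→engrave S243 F3389: (126.00,113.04) → (123.78,116.89) → (119.34,116.89) → (117.12,113.04) → (119.34,109.19) → (123.78,109.19) → (126.00,113.04) (closed)

[4] `<polygon>` regular polygon, #ff00ff→engrave S243 F3389: (95.57,107.58) → (86.21,70.19) → (49.15,59.60) → (21.45,86.40) → (30.81,123.79) → (67.87,134.38) → (95.57,107.58) (closed)

; Generated by LaserGRBL
G21
G90
G00 X66.67 Y69.12
M3 S505
G01 X67.54 Y82.29 F1684
G01 X48.16 Y122.57
G01 X20.72 Y151.97
M5
G00 X59.34 Y139.44
M3 S243
G01 X77.75 Y139.44 F3389
G01 X77.75 Y76.24
G01 X59.34 Y76.24
G01 X59.34 Y139.44
M5
G00 X126.00 Y113.04
M3 S243
G01 X123.78 Y116.89 F3389
G01 X119.34 Y116.89
G01 X117.12 Y113.04
G01 X119.34 Y109.19
G01 X123.78 Y109.19
G01 X126.00 Y113.04
M5
G00 X95.57 Y107.58
M3 S243
G01 X86.21 Y70.19 F3389
G01 X49.15 Y59.60
G01 X21.45 Y86.40
G01 X30.81 Y123.79
G01 X67.87 Y134.38
G01 X95.57 Y107.58
M5
G00 X0.00 Y0.00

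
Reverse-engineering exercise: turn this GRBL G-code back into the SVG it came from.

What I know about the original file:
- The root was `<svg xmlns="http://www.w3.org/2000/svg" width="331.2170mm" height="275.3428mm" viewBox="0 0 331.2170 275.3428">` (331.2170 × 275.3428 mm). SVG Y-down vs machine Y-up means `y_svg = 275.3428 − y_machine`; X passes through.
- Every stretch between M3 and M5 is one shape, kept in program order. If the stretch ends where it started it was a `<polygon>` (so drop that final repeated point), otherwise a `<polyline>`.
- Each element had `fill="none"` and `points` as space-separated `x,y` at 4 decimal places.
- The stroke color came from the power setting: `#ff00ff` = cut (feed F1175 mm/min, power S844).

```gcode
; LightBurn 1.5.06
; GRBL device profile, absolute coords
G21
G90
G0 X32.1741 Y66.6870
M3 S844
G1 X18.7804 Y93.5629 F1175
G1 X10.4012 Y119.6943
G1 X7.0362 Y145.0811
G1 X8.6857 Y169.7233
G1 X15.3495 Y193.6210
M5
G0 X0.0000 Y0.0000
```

y_svg = 275.3428 − y_m. Every run uses S844, so all elements get stroke `#ff00ff` (cut).

[1] open run; points: 32.1741,208.6558 18.7804,181.7799 10.4012,155.6485 7.0362,130.2617 8.6857,105.6195 15.3495,81.7218

<svg xmlns="http://www.w3.org/2000/svg" width="331.2170mm" height="275.3428mm" viewBox="0 0 331.2170 275.3428">
  <polyline points="32.1741,208.6558 18.7804,181.7799 10.4012,155.6485 7.0362,130.2617 8.6857,105.6195 15.3495,81.7218" fill="none" stroke="#ff00ff"/>
</svg>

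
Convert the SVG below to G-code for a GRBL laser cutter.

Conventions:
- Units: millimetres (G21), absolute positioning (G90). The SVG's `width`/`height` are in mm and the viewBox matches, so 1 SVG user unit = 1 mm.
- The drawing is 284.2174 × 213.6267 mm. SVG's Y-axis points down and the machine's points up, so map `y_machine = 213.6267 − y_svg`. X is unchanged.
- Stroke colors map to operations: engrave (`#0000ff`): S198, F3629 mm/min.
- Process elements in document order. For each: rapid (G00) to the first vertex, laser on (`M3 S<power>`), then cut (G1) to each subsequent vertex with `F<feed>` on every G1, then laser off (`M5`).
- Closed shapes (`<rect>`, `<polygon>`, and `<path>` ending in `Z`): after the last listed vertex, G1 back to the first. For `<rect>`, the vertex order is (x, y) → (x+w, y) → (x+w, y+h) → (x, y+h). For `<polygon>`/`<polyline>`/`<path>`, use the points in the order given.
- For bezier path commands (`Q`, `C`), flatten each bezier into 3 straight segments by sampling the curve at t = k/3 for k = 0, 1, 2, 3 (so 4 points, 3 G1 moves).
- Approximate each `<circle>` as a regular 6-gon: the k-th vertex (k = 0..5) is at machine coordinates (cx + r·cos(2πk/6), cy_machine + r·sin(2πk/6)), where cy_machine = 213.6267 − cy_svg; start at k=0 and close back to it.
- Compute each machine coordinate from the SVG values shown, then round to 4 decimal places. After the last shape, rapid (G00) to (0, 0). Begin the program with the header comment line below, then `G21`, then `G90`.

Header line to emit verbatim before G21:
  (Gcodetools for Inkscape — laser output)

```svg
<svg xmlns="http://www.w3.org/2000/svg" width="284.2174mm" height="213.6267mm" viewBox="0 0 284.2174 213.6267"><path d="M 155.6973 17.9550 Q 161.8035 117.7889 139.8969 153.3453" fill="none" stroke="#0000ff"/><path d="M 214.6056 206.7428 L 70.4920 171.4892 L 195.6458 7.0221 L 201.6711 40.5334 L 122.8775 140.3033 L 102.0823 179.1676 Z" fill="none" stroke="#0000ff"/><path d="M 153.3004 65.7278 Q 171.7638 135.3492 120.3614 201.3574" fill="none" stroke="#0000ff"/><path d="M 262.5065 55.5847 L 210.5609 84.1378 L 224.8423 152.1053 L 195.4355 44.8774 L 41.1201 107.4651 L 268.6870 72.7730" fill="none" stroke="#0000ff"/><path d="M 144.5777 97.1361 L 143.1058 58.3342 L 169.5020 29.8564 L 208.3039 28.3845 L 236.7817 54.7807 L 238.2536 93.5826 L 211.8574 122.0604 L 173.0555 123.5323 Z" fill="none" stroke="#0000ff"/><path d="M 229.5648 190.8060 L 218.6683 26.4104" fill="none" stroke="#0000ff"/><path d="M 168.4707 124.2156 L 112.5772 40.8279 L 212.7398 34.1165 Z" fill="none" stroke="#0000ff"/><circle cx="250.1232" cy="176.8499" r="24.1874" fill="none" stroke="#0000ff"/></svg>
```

(Gcodetools for Inkscape — laser output)
G21
G90
G00 X155.6973 Y195.6717
M3 S198
G1 X156.6556 Y136.2577 F3629
G1 X151.3888 Y91.1276 F3629
G1 X139.8969 Y60.2814 F3629
M5
G00 X214.6056 Y6.8839
M3 S198
G1 X70.4920 Y42.1375 F3629
G1 X195.6458 Y206.6046 F3629
G1 X201.6711 Y173.0933 F3629
G1 X122.8775 Y73.3234 F3629
G1 X102.0823 Y34.4591 F3629
G1 X214.6056 Y6.8839 F3629
M5
G00 X153.3004 Y147.8989
M3 S198
G1 X157.8465 Y101.8861 F3629
G1 X146.8668 Y56.6762 F3629
G1 X120.3614 Y12.2693 F3629
M5
G00 X262.5065 Y158.0420
M3 S198
G1 X210.5609 Y129.4889 F3629
G1 X224.8423 Y61.5214 F3629
G1 X195.4355 Y168.7493 F3629
G1 X41.1201 Y106.1616 F3629
G1 X268.6870 Y140.8537 F3629
M5
G00 X144.5777 Y116.4906
M3 S198
G1 X143.1058 Y155.2925 F3629
G1 X169.5020 Y183.7703 F3629
G1 X208.3039 Y185.2422 F3629
G1 X236.7817 Y158.8460 F3629
G1 X238.2536 Y120.0441 F3629
G1 X211.8574 Y91.5663 F3629
G1 X173.0555 Y90.0944 F3629
G1 X144.5777 Y116.4906 F3629
M5
G00 X229.5648 Y22.8207
M3 S198
G1 X218.6683 Y187.2163 F3629
M5
G00 X168.4707 Y89.4111
M3 S198
G1 X112.5772 Y172.7988 F3629
G1 X212.7398 Y179.5102 F3629
G1 X168.4707 Y89.4111 F3629
M5
G00 X274.3106 Y36.7768
M3 S198
G1 X262.2169 Y57.7237 F3629
G1 X238.0295 Y57.7237 F3629
G1 X225.9358 Y36.7768 F3629
G1 X238.0295 Y15.8299 F3629
G1 X262.2169 Y15.8299 F3629
G1 X274.3106 Y36.7768 F3629
M5
G00 X0.0000 Y0.0000

Since the viewBox matches the mm dimensions, user units are millimetres directly. The only transform is the Y-flip y_m = 213.6267 − y_svg.

Shape 1 is a quadratic bezier drawn with `<path>`. Its stroke #0000ff means engrave at S198, F3629. After flipping Y the toolpath is (155.6973,195.6717) → (156.6556,136.2577) → (151.3888,91.1276) → (139.8969,60.2814).

Shape 2 is a closed polygon drawn with `<path>`. Its stroke #0000ff means engrave at S198, F3629. After flipping Y the toolpath is (214.6056,6.8839) → (70.4920,42.1375) → (195.6458,206.6046) → (201.6711,173.0933) → (122.8775,73.3234) → (102.0823,34.4591) → (214.6056,6.8839), returning to the start.

Shape 3 is a quadratic bezier drawn with `<path>`. Its stroke #0000ff means engrave at S198, F3629. After flipping Y the toolpath is (153.3004,147.8989) → (157.8465,101.8861) → (146.8668,56.6762) → (120.3614,12.2693).

Shape 4 is a open polyline drawn with `<path>`. Its stroke #0000ff means engrave at S198, F3629. After flipping Y the toolpath is (262.5065,158.0420) → (210.5609,129.4889) → (224.8423,61.5214) → (195.4355,168.7493) → (41.1201,106.1616) → (268.6870,140.8537).

Shape 5 is a regular polygon drawn with `<path>`. Its stroke #0000ff means engrave at S198, F3629. After flipping Y the toolpath is (144.5777,116.4906) → (143.1058,155.2925) → (169.5020,183.7703) → (208.3039,185.2422) → (236.7817,158.8460) → (238.2536,120.0441) → (211.8574,91.5663) → (173.0555,90.0944) → (144.5777,116.4906), returning to the start.

Shape 6 is a line segment drawn with `<path>`. Its stroke #0000ff means engrave at S198, F3629. After flipping Y the toolpath is (229.5648,22.8207) → (218.6683,187.2163).

Shape 7 is a regular polygon drawn with `<path>`. Its stroke #0000ff means engrave at S198, F3629. After flipping Y the toolpath is (168.4707,89.4111) → (112.5772,172.7988) → (212.7398,179.5102) → (168.4707,89.4111), returning to the start.

Shape 8 is a circle drawn with `<circle>`. Its stroke #0000ff means engrave at S198, F3629. After flipping Y the toolpath is (274.3106,36.7768) → (262.2169,57.7237) → (238.0295,57.7237) → (225.9358,36.7768) → (238.0295,15.8299) → (262.2169,15.8299) → (274.3106,36.7768), returning to the start.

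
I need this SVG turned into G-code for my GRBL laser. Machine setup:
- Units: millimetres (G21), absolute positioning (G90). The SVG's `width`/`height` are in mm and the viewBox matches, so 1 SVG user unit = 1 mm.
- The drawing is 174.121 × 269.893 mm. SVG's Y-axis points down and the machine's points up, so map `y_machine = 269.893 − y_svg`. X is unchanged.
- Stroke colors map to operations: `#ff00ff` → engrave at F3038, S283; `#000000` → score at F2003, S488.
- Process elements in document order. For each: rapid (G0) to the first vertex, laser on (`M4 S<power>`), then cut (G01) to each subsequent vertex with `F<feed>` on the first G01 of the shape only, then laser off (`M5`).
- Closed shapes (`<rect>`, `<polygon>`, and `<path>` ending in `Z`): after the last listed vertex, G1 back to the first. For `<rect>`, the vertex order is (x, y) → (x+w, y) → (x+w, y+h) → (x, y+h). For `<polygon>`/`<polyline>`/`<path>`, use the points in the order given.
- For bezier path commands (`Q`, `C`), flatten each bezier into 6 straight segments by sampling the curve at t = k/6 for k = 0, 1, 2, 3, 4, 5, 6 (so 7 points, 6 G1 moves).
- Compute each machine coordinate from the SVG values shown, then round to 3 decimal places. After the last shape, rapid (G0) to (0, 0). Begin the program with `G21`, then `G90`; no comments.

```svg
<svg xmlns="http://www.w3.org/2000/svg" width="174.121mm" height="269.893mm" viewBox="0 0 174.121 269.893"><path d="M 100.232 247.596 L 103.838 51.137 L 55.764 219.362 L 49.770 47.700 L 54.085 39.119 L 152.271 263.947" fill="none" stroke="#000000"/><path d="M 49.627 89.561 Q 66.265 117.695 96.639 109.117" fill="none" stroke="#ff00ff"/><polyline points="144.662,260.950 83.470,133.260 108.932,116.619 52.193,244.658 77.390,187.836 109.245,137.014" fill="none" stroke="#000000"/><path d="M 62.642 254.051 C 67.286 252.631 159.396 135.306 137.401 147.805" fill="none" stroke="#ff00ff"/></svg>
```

1 u = 1 mm; y_m = 269.893 − y.

[1] `<path>` open polyline, #000000→score S488 F2003: (100.232,22.297) → (103.838,218.756) → (55.764,50.531) → (49.770,222.193) → (54.085,230.774) → (152.271,5.946)

[2] `<path>` quadratic bezier, #ff00ff→engrave S283 F3038: (49.627,180.332) → (55.555,171.974) → (62.245,165.655) → (69.699,161.376) → (77.916,159.136) → (86.896,158.936) → (96.639,160.776)

[3] `<polyline>` open polyline, #000000→score S488 F2003: (144.662,8.943) → (83.470,136.633) → (108.932,153.274) → (52.193,25.235) → (77.390,82.057) → (109.245,132.879)

[4] `<path>` cubic bezier, #ff00ff→engrave S283 F3038: (62.642,15.842) → (71.320,25.073) → (88.976,46.796) → (110.011,74.185) → (128.827,100.413) → (139.823,118.656) → (137.401,122.088)

G21
G90
G0 X100.232 Y22.297
M4 S488
G01 X103.838 Y218.756 F2003
G01 X55.764 Y50.531
G01 X49.770 Y222.193
G01 X54.085 Y230.774
G01 X152.271 Y5.946
M5
G0 X49.627 Y180.332
M4 S283
G01 X55.555 Y171.974 F3038
G01 X62.245 Y165.655
G01 X69.699 Y161.376
G01 X77.916 Y159.136
G01 X86.896 Y158.936
G01 X96.639 Y160.776
M5
G0 X144.662 Y8.943
M4 S488
G01 X83.470 Y136.633 F2003
G01 X108.932 Y153.274
G01 X52.193 Y25.235
G01 X77.390 Y82.057
G01 X109.245 Y132.879
M5
G0 X62.642 Y15.842
M4 S283
G01 X71.320 Y25.073 F3038
G01 X88.976 Y46.796
G01 X110.011 Y74.185
G01 X128.827 Y100.413
G01 X139.823 Y118.656
G01 X137.401 Y122.088
M5
G0 X0.000 Y0.000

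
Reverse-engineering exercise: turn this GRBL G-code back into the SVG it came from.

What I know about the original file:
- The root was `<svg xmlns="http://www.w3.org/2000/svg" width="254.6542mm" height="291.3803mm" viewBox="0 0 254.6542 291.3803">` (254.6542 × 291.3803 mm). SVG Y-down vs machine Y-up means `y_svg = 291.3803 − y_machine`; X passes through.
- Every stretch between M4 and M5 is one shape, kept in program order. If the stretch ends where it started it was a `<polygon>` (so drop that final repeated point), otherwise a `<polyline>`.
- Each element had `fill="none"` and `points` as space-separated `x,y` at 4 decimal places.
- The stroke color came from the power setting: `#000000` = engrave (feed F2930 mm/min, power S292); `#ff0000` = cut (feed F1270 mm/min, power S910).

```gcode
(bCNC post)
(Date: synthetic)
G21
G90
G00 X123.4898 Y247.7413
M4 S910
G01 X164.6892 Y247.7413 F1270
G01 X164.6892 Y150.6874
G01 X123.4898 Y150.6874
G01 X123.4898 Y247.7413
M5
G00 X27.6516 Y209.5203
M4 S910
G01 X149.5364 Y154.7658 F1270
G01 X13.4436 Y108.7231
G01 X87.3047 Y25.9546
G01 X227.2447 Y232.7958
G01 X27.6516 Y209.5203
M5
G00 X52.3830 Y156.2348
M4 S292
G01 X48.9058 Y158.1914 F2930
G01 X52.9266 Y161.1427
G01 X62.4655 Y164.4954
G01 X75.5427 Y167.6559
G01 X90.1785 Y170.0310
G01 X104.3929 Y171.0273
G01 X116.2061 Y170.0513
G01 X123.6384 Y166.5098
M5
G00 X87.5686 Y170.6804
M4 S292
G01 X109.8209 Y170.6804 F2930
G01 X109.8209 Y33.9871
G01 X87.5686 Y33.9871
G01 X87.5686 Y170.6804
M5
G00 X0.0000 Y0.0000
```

Each laser-on run becomes one SVG element. Flip Y back into SVG space with y_svg = 291.3803 − y_machine.

Run 1: S910 ⇒ cut layer `#ff0000`. The run returns to its start, so emit a `<polygon>` with points (Y-flipped): 123.4898,43.6390 164.6892,43.6390 164.6892,140.6929 123.4898,140.6929.

Run 2: the run's S910 means `#ff0000` (cut). The run returns to its start, so emit a `<polygon>` with points (Y-flipped): 27.6516,81.8600 149.5364,136.6145 13.4436,182.6572 87.3047,265.4257 227.2447,58.5845.

Run 3: the run's S292 means `#000000` (engrave). The run is open, so emit a `<polyline>` with points (Y-flipped): 52.3830,135.1455 48.9058,133.1889 52.9266,130.2376 62.4655,126.8849 75.5427,123.7244 90.1785,121.3493 104.3929,120.3530 116.2061,121.3290 123.6384,124.8705.

Run 4: the run's S292 means `#000000` (engrave). The run returns to its start, so emit a `<polygon>` with points (Y-flipped): 87.5686,120.6999 109.8209,120.6999 109.8209,257.3932 87.5686,257.3932.

<svg xmlns="http://www.w3.org/2000/svg" width="254.6542mm" height="291.3803mm" viewBox="0 0 254.6542 291.3803">
  <polygon points="123.4898,43.6390 164.6892,43.6390 164.6892,140.6929 123.4898,140.6929" fill="none" stroke="#ff0000"/>
  <polygon points="27.6516,81.8600 149.5364,136.6145 13.4436,182.6572 87.3047,265.4257 227.2447,58.5845" fill="none" stroke="#ff0000"/>
  <polyline points="52.3830,135.1455 48.9058,133.1889 52.9266,130.2376 62.4655,126.8849 75.5427,123.7244 90.1785,121.3493 104.3929,120.3530 116.2061,121.3290 123.6384,124.8705" fill="none" stroke="#000000"/>
  <polygon points="87.5686,120.6999 109.8209,120.6999 109.8209,257.3932 87.5686,257.3932" fill="none" stroke="#000000"/>
</svg>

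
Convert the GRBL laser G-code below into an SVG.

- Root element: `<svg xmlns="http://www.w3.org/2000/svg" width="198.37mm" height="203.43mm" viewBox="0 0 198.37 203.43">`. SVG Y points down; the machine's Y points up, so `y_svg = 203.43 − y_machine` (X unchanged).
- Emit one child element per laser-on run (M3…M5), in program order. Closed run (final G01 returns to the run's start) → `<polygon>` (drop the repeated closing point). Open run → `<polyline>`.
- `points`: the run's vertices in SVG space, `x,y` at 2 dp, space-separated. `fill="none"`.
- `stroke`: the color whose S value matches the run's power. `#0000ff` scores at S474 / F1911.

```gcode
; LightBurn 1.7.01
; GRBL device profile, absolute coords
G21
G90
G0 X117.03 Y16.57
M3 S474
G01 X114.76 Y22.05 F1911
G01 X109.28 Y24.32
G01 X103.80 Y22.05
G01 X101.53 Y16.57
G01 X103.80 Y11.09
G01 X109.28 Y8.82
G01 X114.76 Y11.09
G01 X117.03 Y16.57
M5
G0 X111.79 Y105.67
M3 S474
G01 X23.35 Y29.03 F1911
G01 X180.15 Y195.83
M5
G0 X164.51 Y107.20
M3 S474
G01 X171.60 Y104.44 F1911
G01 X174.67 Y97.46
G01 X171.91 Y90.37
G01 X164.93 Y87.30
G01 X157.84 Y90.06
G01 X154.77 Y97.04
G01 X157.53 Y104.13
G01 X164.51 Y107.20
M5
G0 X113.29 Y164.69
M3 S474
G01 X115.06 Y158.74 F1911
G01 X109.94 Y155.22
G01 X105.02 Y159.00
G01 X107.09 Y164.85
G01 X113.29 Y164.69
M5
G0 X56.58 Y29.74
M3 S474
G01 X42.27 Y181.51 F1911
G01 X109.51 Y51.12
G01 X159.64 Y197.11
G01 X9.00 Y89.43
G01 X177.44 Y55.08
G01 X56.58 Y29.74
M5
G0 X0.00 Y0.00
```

Machine Y-up, SVG Y-down with viewBox height 203.43, so y_svg = 203.43 − y_machine; X carries over. Every run uses S474, so all elements get stroke `#0000ff` (score).

Run 1: The run returns to its start, so emit a `<polygon>` with points (Y-flipped): 117.03,186.86 114.76,181.38 109.28,179.11 103.80,181.38 101.53,186.86 103.80,192.34 109.28,194.61 114.76,192.34.

Run 2: The run is open, so emit a `<polyline>` with points (Y-flipped): 111.79,97.76 23.35,174.40 180.15,7.60.

Run 3: The run returns to its start, so emit a `<polygon>` with points (Y-flipped): 164.51,96.23 171.60,98.99 174.67,105.97 171.91,113.06 164.93,116.13 157.84,113.37 154.77,106.39 157.53,99.30.

Run 4: The run returns to its start, so emit a `<polygon>` with points (Y-flipped): 113.29,38.74 115.06,44.69 109.94,48.21 105.02,44.43 107.09,38.58.

Run 5: The run returns to its start, so emit a `<polygon>` with points (Y-flipped): 56.58,173.69 42.27,21.92 109.51,152.31 159.64,6.32 9.00,114.00 177.44,148.35.

<svg xmlns="http://www.w3.org/2000/svg" width="198.37mm" height="203.43mm" viewBox="0 0 198.37 203.43">
  <polygon points="117.03,186.86 114.76,181.38 109.28,179.11 103.80,181.38 101.53,186.86 103.80,192.34 109.28,194.61 114.76,192.34" fill="none" stroke="#0000ff"/>
  <polyline points="111.79,97.76 23.35,174.40 180.15,7.60" fill="none" stroke="#0000ff"/>
  <polygon points="164.51,96.23 171.60,98.99 174.67,105.97 171.91,113.06 164.93,116.13 157.84,113.37 154.77,106.39 157.53,99.30" fill="none" stroke="#0000ff"/>
  <polygon points="113.29,38.74 115.06,44.69 109.94,48.21 105.02,44.43 107.09,38.58" fill="none" stroke="#0000ff"/>
  <polygon points="56.58,173.69 42.27,21.92 109.51,152.31 159.64,6.32 9.00,114.00 177.44,148.35" fill="none" stroke="#0000ff"/>
</svg>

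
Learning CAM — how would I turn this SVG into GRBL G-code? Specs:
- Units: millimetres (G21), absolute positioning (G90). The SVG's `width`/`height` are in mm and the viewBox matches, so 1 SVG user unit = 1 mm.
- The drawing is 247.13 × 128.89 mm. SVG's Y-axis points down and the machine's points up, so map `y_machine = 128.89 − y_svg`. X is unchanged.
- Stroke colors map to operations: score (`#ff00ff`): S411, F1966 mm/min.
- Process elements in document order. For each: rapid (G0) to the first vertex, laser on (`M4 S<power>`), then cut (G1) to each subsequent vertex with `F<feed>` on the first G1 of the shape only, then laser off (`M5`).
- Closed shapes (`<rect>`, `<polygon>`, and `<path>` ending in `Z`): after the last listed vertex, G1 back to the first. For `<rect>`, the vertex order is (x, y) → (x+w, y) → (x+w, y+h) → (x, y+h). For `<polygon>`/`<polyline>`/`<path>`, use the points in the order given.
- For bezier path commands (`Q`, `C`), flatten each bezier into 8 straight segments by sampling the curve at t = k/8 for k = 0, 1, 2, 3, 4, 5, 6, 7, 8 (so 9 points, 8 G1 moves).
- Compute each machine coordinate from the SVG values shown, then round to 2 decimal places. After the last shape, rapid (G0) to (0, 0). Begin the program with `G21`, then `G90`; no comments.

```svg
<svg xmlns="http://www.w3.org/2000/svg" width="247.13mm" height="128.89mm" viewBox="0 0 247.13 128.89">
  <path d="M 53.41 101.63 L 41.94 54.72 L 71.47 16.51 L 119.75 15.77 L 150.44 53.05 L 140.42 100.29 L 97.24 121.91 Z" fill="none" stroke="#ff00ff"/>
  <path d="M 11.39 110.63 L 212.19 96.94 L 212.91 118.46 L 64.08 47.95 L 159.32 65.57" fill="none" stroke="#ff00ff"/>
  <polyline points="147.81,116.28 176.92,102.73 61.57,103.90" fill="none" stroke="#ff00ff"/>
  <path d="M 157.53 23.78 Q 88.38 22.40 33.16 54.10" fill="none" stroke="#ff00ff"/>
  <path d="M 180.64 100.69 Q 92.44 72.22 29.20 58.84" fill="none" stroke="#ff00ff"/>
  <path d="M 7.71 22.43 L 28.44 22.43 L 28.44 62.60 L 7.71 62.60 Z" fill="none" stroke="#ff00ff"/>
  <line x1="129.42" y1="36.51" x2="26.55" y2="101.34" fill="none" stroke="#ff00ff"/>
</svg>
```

G21
G90
G0 X53.41 Y27.26
M4 S411
G1 X41.94 Y74.17 F1966
G1 X71.47 Y112.38
G1 X119.75 Y113.12
G1 X150.44 Y75.84
G1 X140.42 Y28.60
G1 X97.24 Y6.98
G1 X53.41 Y27.26
M5
G0 X11.39 Y18.26
M4 S411
G1 X212.19 Y31.95 F1966
G1 X212.91 Y10.43
G1 X64.08 Y80.94
G1 X159.32 Y63.32
M5
G0 X147.81 Y12.61
M4 S411
G1 X176.92 Y26.16 F1966
G1 X61.57 Y24.99
M5
G0 X157.53 Y105.11
M4 S411
G1 X140.46 Y104.94 F1966
G1 X123.83 Y103.73
G1 X107.63 Y101.49
G1 X91.86 Y98.22
G1 X76.53 Y93.91
G1 X61.64 Y88.57
G1 X47.18 Y82.20
G1 X33.16 Y74.79
M5
G0 X180.64 Y28.20
M4 S411
G1 X158.98 Y35.08 F1966
G1 X138.10 Y41.49
G1 X118.00 Y47.43
G1 X98.68 Y52.90
G1 X80.14 Y57.89
G1 X62.38 Y62.42
G1 X45.40 Y66.47
G1 X29.20 Y70.05
M5
G0 X7.71 Y106.46
M4 S411
G1 X28.44 Y106.46 F1966
G1 X28.44 Y66.29
G1 X7.71 Y66.29
G1 X7.71 Y106.46
M5
G0 X129.42 Y92.38
M4 S411
G1 X26.55 Y27.55 F1966
M5
G0 X0.00 Y0.00

1 u = 1 mm; y_m = 128.89 − y.

[1] `<path>` regular polygon, #ff00ff→score S411 F1966: (53.41,27.26) → (41.94,74.17) → (71.47,112.38) → (119.75,113.12) → (150.44,75.84) → (140.42,28.60) → (97.24,6.98) → (53.41,27.26) (closed)

[2] `<path>` open polyline, #ff00ff→score S411 F1966: (11.39,18.26) → (212.19,31.95) → (212.91,10.43) → (64.08,80.94) → (159.32,63.32)

[3] `<polyline>` open polyline, #ff00ff→score S411 F1966: (147.81,12.61) → (176.92,26.16) → (61.57,24.99)

[4] `<path>` quadratic bezier, #ff00ff→score S411 F1966: (157.53,105.11) → (140.46,104.94) → (123.83,103.73) → (107.63,101.49) → (91.86,98.22) → (76.53,93.91) → (61.64,88.57) → (47.18,82.20) → (33.16,74.79)

[5] `<path>` quadratic bezier, #ff00ff→score S411 F1966: (180.64,28.20) → (158.98,35.08) → (138.10,41.49) → (118.00,47.43) → (98.68,52.90) → (80.14,57.89) → (62.38,62.42) → (45.40,66.47) → (29.20,70.05)

[6] `<path>` rectangle, #ff00ff→score S411 F1966: (7.71,106.46) → (28.44,106.46) → (28.44,66.29) → (7.71,66.29) → (7.71,106.46) (closed)

[7] `<line>` line segment, #ff00ff→score S411 F1966: (129.42,92.38) → (26.55,27.55)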